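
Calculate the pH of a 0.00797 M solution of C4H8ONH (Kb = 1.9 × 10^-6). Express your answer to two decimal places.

C4H8ONH + H2O ⇌ C4H8ONH2+ + OH-
From the ICE table, Kb = [OH-]²/(0.00797 − [OH-]) = 1.9 × 10^-6.
Neglecting [OH-] in the denominator: [OH-] = √(1.9 × 10^-6 × 0.00797) = 1.23 × 10^-4 M
Check: 1.5% ionized — well under 5%, approximation valid.
pOH = −log(1.23 × 10^-4) = 3.91; pH = 14.00 − 3.91 = 10.09

pH = 10.09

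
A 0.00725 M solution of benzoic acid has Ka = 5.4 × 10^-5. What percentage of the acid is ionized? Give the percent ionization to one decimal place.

C6H5COOH ⇌ C6H5COO- + H+; let x = [H+] at equilibrium.
Solve x² + 5.4e-05x − 3.92e-07 = 0 → x = 5.99 × 10^-4 M
% ionization = x/C₀ × 100% = 5.99 × 10^-4/0.00725 × 100% = 8.3%

8.3%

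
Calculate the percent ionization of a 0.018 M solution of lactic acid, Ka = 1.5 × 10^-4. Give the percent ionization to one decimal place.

CH3CH(OH)COOH ⇌ CH3CH(OH)COO- + H+; let x = [H+] at equilibrium.
Solve x² + 0.00015x − 2.7e-06 = 0 → x = 1.57 × 10^-3 M
% ionization = x/C₀ × 100% = 1.57 × 10^-3/0.018 × 100% = 8.7%

8.7%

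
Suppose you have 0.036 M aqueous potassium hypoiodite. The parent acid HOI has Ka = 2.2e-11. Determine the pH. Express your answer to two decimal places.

pH = 11.58

OI- is the conjugate base of the weak acid HOI.
Kb = Kw/Ka = 1.0×10^-14 / 2.2 × 10^-11 = 4.55 × 10^-4
Kb = x²/(0.036 − x) = 4.55 × 10^-4
The 5% rule fails; solving x² + Kb·x − Kb·C₀ = 0 exactly:
x = [−0.000455 + √(0.000455² + 6.55e-05)]/2 = 3.83 × 10^-3 M
pOH = −log(3.83 × 10^-3) = 2.42; pH = 14.00 − 2.42 = 11.58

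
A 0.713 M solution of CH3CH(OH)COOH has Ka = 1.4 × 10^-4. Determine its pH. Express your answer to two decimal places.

CH3CH(OH)COOH ⇌ CH3CH(OH)COO- + H+
From the ICE table, Ka = x²/(0.713 − x) = 1.4 × 10^-4.
Since Ka ≪ C₀, x ≈ √(Ka·C₀) = 9.99 × 10^-3 M.
(x/C₀ = 1.4% < 5%, so the approximation holds.)
pH = −log[H+] = −log(9.99 × 10^-3) = 2.00

pH = 2.00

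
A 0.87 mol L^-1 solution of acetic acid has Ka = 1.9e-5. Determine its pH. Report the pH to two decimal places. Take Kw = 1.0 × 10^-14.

pH = 2.39

CH3COOH ⇌ CH3COO- + H+
From the ICE table, Ka = x²/(0.87 − x) = 1.9 × 10^-5.
Neglecting x in the denominator: x = √(1.9 × 10^-5 × 0.87) = 4.07 × 10^-3 M
Check: 0.47% ionized — well under 5%, approximation valid.
pH = −log(4.07 × 10^-3) = 2.39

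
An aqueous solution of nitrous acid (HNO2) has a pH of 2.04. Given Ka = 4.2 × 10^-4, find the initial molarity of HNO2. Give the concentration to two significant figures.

[H+] = 10^(-2.04) = 9.12 × 10^-3 M = x
Ka = x²/(C₀ − x) ⇒ C₀ = x + x²/Ka
C₀ = 9.12 × 10^-3 + (9.12 × 10^-3)²/(4.2 × 10^-4) = 2.07 × 10^-1 M

C₀ = 2.1 × 10^-1 M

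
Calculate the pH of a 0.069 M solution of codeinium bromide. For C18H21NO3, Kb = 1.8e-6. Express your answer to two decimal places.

C18H22NO3+ is the conjugate acid of the weak base C18H21NO3.
Ka = Kw/Kb = 1.0×10^-14 / 1.8 × 10^-6 = 5.56 × 10^-9
Ka = [H+]²/(0.069 − [H+]) = 5.56 × 10^-9
Assume [H+] ≪ 0.069: [H+] ≈ √(5.56 × 10^-9 × 0.069) = 1.96 × 10^-5 M
([H+]/C₀ = 0.028% < 5%, so the approximation holds.)
pH = −log[H+] = −log(1.96 × 10^-5) = 4.71

pH = 4.71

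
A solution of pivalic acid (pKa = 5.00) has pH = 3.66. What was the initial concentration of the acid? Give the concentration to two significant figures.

C₀ = 5.0 × 10^-3 M

[H+] = 10^(-3.66) = 2.19 × 10^-4 M = x
Ka = 10^(−5.00) = 1.00 × 10^-5
Ka = x²/(C₀ − x) ⇒ C₀ = x + x²/Ka
C₀ = 2.19 × 10^-4 + (2.19 × 10^-4)²/(1.00 × 10^-5) = 5.02 × 10^-3 M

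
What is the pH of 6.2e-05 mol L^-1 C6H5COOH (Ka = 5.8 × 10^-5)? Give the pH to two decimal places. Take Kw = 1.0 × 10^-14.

C6H5COOH ⇌ C6H5COO- + H+
Let x = [H+] at equilibrium. Ka = x²/(6.2e-05 − x).
x is not negligible relative to C₀; solve x² + 5.8e-05·x − 3.6e-09 = 0.
x = [−5.8e-05 + √(5.8e-05² + 1.44e-08)]/2 = 3.76 × 10^-5 M
pH = −log(3.76 × 10^-5) = 4.42

pH = 4.42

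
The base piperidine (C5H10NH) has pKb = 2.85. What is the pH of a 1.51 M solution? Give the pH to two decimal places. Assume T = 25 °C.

pH = 12.66

C5H10NH + H2O ⇌ C5H10NH2+ + OH-
Kb = 10^(−2.85) = 1.41 × 10^-3
From the ICE table, Kb = [OH-]²/(1.51 − [OH-]) = 1.41 × 10^-3.
Neglecting [OH-] in the denominator: [OH-] = √(1.41 × 10^-3 × 1.51) = 4.61 × 10^-2 M
([OH-]/C₀ = 3.1% < 5%, so the approximation holds.)
pOH = 1.34, so pH = 14.00 − pOH = 12.66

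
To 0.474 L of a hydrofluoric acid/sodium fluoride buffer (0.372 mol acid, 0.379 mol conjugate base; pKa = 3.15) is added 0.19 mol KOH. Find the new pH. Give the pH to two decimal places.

pH = 3.65

After neutralization: n(HF) = 0.182 mol, n(F-) = 0.569 mol.
Henderson–Hasselbalch with mole ratio 0.569/0.182: pH = 3.15 + (+0.495)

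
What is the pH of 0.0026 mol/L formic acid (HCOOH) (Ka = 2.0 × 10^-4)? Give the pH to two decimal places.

pH = 3.20

HCOOH ⇌ HCOO- + H+
Ka = [H+]²/(0.0026 − [H+]) = 2.0 × 10^-4
[H+] is not negligible relative to C₀; solve [H+]² + 0.0002·[H+] − 5.2e-07 = 0.
[H+] = [−0.0002 + √(0.0002² + 2.08e-06)]/2 = 6.28 × 10^-4 M
pH = −log[H+] = −log(6.28 × 10^-4) = 3.20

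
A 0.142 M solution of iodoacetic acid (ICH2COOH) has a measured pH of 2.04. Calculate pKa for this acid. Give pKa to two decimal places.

[H+] = 10^(-2.04) = 9.12 × 10^-3 M
At equilibrium [HA] = 0.142 − 9.12 × 10^-3 = 1.33 × 10^-1 M
Ka = [H+][A-]/[HA] = (9.12 × 10^-3)² / 1.33 × 10^-1 = 6.25 × 10^-4
pKa = -log(6.25 × 10^-4) = 3.20

pKa = 3.20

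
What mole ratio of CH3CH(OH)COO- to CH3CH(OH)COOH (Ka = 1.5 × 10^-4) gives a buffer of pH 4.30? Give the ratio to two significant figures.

pKa = -log(1.5 × 10^-4) = 3.824
pH = pKa + log(r) ⇒ log(r) = 4.30 − 3.824 = +0.476
r = [CH3CH(OH)COO-]/[CH3CH(OH)COOH] = 10^(+0.476) = 2.99

ratio = 3.0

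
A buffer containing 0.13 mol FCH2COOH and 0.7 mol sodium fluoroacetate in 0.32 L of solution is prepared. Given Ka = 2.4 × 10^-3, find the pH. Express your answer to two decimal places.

pH = 3.35

pKa = −log(2.4 × 10^-3) = 2.620
Henderson–Hasselbalch: pH = pKa + log([FCH2COO-]/[FCH2COOH]) = 2.620 + log(0.7/0.13)
pH = 2.620 + (+0.731) = 3.35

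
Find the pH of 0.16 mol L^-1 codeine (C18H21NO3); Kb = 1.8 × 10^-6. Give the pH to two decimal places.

C18H21NO3 + H2O ⇌ C18H22NO3+ + OH-
Kb = x²/(0.16 − x) = 1.8 × 10^-6
Neglecting x in the denominator: x = √(1.8 × 10^-6 × 0.16) = 5.37 × 10^-4 M
Check: 0.34% ionized — well under 5%, approximation valid.
pOH = 3.27, so pH = 14.00 − pOH = 10.73

pH = 10.73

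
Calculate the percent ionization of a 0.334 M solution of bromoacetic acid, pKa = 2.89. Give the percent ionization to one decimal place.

6.0%

BrCH2COOH ⇌ BrCH2COO- + H+; let x = [H+] at equilibrium.
Ka = 10^(−2.89) = 1.29 × 10^-3
Solve x² + 0.00129x − 0.000431 = 0 → x = 2.01 × 10^-2 M
Fraction ionized = 2.01 × 10^-2 / 0.334 = 0.0602 → 6.0%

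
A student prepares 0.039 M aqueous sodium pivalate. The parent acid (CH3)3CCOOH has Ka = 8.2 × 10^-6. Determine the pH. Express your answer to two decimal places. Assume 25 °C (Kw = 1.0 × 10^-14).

(CH3)3CCOO- is the conjugate base of the weak acid (CH3)3CCOOH.
Kb = Kw/Ka = 1.0×10^-14 / 8.2 × 10^-6 = 1.22 × 10^-9
From the ICE table, Kb = x²/(0.039 − x) = 1.22 × 10^-9.
Neglecting x in the denominator: x = √(1.22 × 10^-9 × 0.039) = 6.90 × 10^-6 M
pOH = 5.16, so pH = 14.00 − pOH = 8.84

pH = 8.84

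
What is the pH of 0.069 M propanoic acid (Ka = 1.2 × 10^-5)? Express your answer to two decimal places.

CH3CH2COOH ⇌ CH3CH2COO- + H+
Ka = x²/(0.069 − x) = 1.2 × 10^-5
Assume x ≪ 0.069: x ≈ √(1.2 × 10^-5 × 0.069) = 9.10 × 10^-4 M
pH = −log[H+] = −log(9.10 × 10^-4) = 3.04

pH = 3.04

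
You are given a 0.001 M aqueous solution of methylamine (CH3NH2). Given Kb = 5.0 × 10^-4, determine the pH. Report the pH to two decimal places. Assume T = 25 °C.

CH3NH2 + H2O ⇌ CH3NH3+ + OH-
Kb = [OH-]²/(0.001 − [OH-]) = 5.0 × 10^-4
Here C₀/Kb ≈ 2, so the small-[OH-] approximation fails. Use the quadratic:
[OH-] = [−0.0005 + √(0.0005² + 2e-06)]/2 = 5.00 × 10^-4 M
pOH = 3.30, so pH = 14.00 − pOH = 10.70

pH = 10.70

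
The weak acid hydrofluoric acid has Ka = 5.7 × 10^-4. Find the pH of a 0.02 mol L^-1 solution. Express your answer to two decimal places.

HF ⇌ F- + H+
From the ICE table, Ka = x²/(0.02 − x) = 5.7 × 10^-4.
Here C₀/Ka ≈ 35.1, so the small-x approximation fails. Use the quadratic:
x = (−Ka + √(Ka² + 4·Ka·C₀))/2 = 3.10 × 10^-3 M
pH = −log(3.10 × 10^-3) = 2.51

pH = 2.51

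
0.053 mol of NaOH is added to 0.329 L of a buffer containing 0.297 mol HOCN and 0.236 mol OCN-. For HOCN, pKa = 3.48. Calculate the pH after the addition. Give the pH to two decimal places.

pH = 3.55

After neutralization: n(HOCN) = 0.244 mol, n(OCN-) = 0.289 mol.
pH = pKa + log([A⁻]/[HA]) = 3.48 + log(0.289/0.244) = 3.48 +0.074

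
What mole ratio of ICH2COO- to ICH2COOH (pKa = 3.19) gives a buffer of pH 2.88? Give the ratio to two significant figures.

ratio = 0.49

pH = pKa + log(r) ⇒ log(r) = 2.88 − 3.19 = -0.31
r = [ICH2COO-]/[ICH2COOH] = 10^(-0.31) = 0.49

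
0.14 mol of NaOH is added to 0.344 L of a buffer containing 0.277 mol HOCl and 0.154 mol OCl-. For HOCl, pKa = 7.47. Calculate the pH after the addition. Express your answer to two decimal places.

After neutralization: n(HOCl) = 0.137 mol, n(OCl-) = 0.294 mol.
Henderson–Hasselbalch with mole ratio 0.294/0.137: pH = 7.47 + (+0.332)

pH = 7.80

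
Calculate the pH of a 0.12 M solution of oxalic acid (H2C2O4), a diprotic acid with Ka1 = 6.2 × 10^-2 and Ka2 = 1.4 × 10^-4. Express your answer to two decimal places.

Since Ka1 ≫ Ka2, the first ionization dominates [H+].
Ka1 = x²/(0.12 − x) = 6.2 × 10^-2
Solving the quadratic: x = (−Ka1 + √(Ka1² + 4·Ka1·C₀))/2 = 6.07 × 10^-2 M
pH = −log(6.07 × 10^-2) = 1.22

pH = 1.22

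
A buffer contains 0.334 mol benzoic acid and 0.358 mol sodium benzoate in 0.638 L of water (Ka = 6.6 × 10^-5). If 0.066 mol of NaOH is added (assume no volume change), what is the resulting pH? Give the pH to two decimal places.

pH = 4.38

After neutralization: n(C6H5COOH) = 0.268 mol, n(C6H5COO-) = 0.424 mol.
pKa = −log(6.6 × 10^-5) = 4.180
Henderson–Hasselbalch with mole ratio 0.424/0.268: pH = 4.180 + (+0.199)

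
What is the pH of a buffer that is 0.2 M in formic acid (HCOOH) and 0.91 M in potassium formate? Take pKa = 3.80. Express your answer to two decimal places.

pH = pKa + log([A⁻]/[HA]) = 3.80 + log(0.91/0.2)
pH = 3.80 + (+0.658) = 4.46

pH = 4.46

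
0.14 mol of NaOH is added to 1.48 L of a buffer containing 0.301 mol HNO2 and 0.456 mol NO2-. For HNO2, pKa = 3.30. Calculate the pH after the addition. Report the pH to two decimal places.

pH = 3.87

After neutralization: n(HNO2) = 0.161 mol, n(NO2-) = 0.596 mol.
Henderson–Hasselbalch with mole ratio 0.596/0.161: pH = 3.30 + (+0.568)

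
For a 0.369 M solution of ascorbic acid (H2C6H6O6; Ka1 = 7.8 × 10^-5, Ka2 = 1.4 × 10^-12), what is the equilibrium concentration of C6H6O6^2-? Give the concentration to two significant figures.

First ionization gives [H+] ≈ [HC6H6O6-] = 5.36 × 10^-3 M.
Second step: Ka2 = [H+][C6H6O6^2-]/[HC6H6O6-] ≈ [C6H6O6^2-] (since [H+] ≈ [HC6H6O6-]).
So [C6H6O6^2-] ≈ Ka2.

1.4 × 10^-12 M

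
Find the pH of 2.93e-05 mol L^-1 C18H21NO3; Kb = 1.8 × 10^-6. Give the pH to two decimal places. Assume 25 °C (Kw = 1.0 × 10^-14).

C18H21NO3 + H2O ⇌ C18H22NO3+ + OH-
From the ICE table, Kb = x²/(2.93e-05 − x) = 1.8 × 10^-6.
The 5% rule fails; solving x² + Kb·x − Kb·C₀ = 0 exactly:
x = [−1.8e-06 + √(1.8e-06² + 2.11e-10)]/2 = 6.42 × 10^-6 M
pOH = 5.19, so pH = 14.00 − pOH = 8.81

pH = 8.81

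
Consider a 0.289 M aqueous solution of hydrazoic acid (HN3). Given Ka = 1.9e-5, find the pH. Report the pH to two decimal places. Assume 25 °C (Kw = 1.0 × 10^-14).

pH = 2.63

HN3 ⇌ N3- + H+
From the ICE table, Ka = [H+]²/(0.289 − [H+]) = 1.9 × 10^-5.
Since Ka ≪ C₀, [H+] ≈ √(Ka·C₀) = 2.34 × 10^-3 M.
([H+]/C₀ = 0.81% < 5%, so the approximation holds.)
pH = −log[H+] = −log(2.34 × 10^-3) = 2.63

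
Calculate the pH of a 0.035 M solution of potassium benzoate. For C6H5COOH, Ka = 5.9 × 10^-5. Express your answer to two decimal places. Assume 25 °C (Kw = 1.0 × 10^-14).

pH = 8.39

C6H5COO- is the conjugate base of the weak acid C6H5COOH.
Kb = Kw/Ka = 1.0×10^-14 / 5.9 × 10^-5 = 1.69 × 10^-10
Kb = [OH-]²/(0.035 − [OH-]) = 1.69 × 10^-10
Assume [OH-] ≪ 0.035: [OH-] ≈ √(1.69 × 10^-10 × 0.035) = 2.43 × 10^-6 M
Check: 0.0069% ionized — well under 5%, approximation valid.
pOH = 5.61, so pH = 14.00 − pOH = 8.39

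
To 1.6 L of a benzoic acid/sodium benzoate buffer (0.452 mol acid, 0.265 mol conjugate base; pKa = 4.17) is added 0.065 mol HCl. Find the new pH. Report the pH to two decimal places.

pH = 3.76

After neutralization: n(C6H5COOH) = 0.517 mol, n(C6H5COO-) = 0.2 mol.
pH = pKa + log([A⁻]/[HA]) = 4.17 + log(0.2/0.517) = 4.17 -0.412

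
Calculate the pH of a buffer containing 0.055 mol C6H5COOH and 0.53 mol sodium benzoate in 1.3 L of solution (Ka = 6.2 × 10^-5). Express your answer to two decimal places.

pH = 5.19

pKa = −log(6.2 × 10^-5) = 4.208
Using pH = pKa + log([base]/[acid]) with [base]/[acid] = 0.53/0.055:
pH = 4.208 + (+0.984) = 5.19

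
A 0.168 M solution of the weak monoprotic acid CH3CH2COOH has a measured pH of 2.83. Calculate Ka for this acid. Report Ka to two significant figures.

Ka = 1.3 × 10^-5

[H+] = 10^(-2.83) = 1.48 × 10^-3 M
At equilibrium [HA] = 0.168 − 1.48 × 10^-3 = 1.67 × 10^-1 M
Ka = [H+][A-]/[HA] = (1.48 × 10^-3)² / 1.67 × 10^-1 = 1.3 × 10^-5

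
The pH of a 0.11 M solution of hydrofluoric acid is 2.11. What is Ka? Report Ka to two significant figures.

Ka = 5.9 × 10^-4

[H+] = 10^(-2.11) = 7.76 × 10^-3 M
At equilibrium [HA] = 0.11 − 7.76 × 10^-3 = 1.02 × 10^-1 M
Ka = [H+][A-]/[HA] = (7.76 × 10^-3)² / 1.02 × 10^-1 = 5.9 × 10^-4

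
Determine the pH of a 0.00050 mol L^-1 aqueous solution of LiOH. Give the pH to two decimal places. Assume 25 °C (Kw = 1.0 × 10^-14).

pH = 10.70

LiOH is a strong base; [OH-] = 0.0005 M.
pOH = -log(0.0005) = 3.30
pH = 14.00 - 3.30 = 10.70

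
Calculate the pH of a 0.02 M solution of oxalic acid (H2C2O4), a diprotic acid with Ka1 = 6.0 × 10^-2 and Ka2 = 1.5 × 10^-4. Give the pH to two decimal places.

pH = 1.80

Ka1 ≫ Ka2, so treat the first dissociation as the only significant source of H+.
Ka1 = x²/(0.02 − x) = 6.0 × 10^-2
Solving the quadratic: x = (−Ka1 + √(Ka1² + 4·Ka1·C₀))/2 = 1.58 × 10^-2 M
pH = −log(1.58 × 10^-2) = 1.80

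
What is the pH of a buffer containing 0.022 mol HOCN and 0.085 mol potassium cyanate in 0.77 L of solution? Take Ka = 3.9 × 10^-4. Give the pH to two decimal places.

pKa = −log(3.9 × 10^-4) = 3.409
Using pH = pKa + log([base]/[acid]) with [base]/[acid] = 0.085/0.022:
pH = 3.409 + (+0.587) = 4.00

pH = 4.00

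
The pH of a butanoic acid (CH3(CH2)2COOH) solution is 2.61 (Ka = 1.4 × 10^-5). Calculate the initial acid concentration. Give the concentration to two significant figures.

C₀ = 4.3 × 10^-1 M

[H+] = 10^(-2.61) = 2.45 × 10^-3 M = x
Ka = x²/(C₀ − x) ⇒ C₀ = x + x²/Ka
C₀ = 2.45 × 10^-3 + (2.45 × 10^-3)²/(1.4 × 10^-5) = 4.31 × 10^-1 M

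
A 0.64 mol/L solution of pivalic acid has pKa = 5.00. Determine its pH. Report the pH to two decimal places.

(CH3)3CCOOH ⇌ (CH3)3CCOO- + H+
Ka = 10^(−5.00) = 1.00 × 10^-5
From the ICE table, Ka = [H+]²/(0.64 − [H+]) = 1.00 × 10^-5.
Since Ka ≪ C₀, [H+] ≈ √(Ka·C₀) = 2.53 × 10^-3 M.
([H+]/C₀ = 0.4% < 5%, so the approximation holds.)
pH = −log[H+] = −log(2.53 × 10^-3) = 2.60

pH = 2.60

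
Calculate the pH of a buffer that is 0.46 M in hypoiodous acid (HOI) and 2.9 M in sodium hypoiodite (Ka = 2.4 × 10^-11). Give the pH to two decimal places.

pH = 11.42

pKa = −log(2.4 × 10^-11) = 10.620
Henderson–Hasselbalch: pH = pKa + log([OI-]/[HOI]) = 10.620 + log(2.9/0.46)
pH = 10.620 + (+0.800) = 11.42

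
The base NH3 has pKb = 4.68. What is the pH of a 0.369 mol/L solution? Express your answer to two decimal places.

pH = 11.44

NH3 + H2O ⇌ NH4+ + OH-
Kb = 10^(−4.68) = 2.09 × 10^-5
From the ICE table, Kb = [OH-]²/(0.369 − [OH-]) = 2.09 × 10^-5.
Assume [OH-] ≪ 0.369: [OH-] ≈ √(2.09 × 10^-5 × 0.369) = 2.78 × 10^-3 M
([OH-]/C₀ = 0.75% < 5%, so the approximation holds.)
pOH = 2.56, so pH = 14.00 − pOH = 11.44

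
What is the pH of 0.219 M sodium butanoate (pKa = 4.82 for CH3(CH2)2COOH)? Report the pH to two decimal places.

pH = 9.08

CH3(CH2)2COO- is the conjugate base of the weak acid CH3(CH2)2COOH.
Ka = 10^(−4.82) = 1.51 × 10^-5
Kb = Kw/Ka = 1.0×10^-14 / 1.51 × 10^-5 = 6.62 × 10^-10
Kb = [OH-]²/(0.219 − [OH-]) = 6.62 × 10^-10
Neglecting [OH-] in the denominator: [OH-] = √(6.62 × 10^-10 × 0.219) = 1.20 × 10^-5 M
([OH-]/C₀ = 0.0055% < 5%, so the approximation holds.)
pOH = −log(1.20 × 10^-5) = 4.92; pH = 14.00 − 4.92 = 9.08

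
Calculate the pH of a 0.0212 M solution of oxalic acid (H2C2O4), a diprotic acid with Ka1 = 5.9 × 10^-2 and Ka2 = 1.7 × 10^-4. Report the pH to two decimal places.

Since Ka1 ≫ Ka2, the first ionization dominates [H+].
Ka1 = x²/(0.0212 − x) = 5.9 × 10^-2
Solving the quadratic: x = (−Ka1 + √(Ka1² + 4·Ka1·C₀))/2 = 1.66 × 10^-2 M
pH = −log(1.66 × 10^-2) = 1.78

pH = 1.78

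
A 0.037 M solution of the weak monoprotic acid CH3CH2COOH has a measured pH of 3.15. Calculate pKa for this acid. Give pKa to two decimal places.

[H+] = 10^(-3.15) = 7.08 × 10^-4 M
At equilibrium [HA] = 0.037 − 7.08 × 10^-4 = 3.63 × 10^-2 M
Ka = [H+][A-]/[HA] = (7.08 × 10^-4)² / 3.63 × 10^-2 = 1.38 × 10^-5
pKa = -log(1.38 × 10^-5) = 4.86

pKa = 4.86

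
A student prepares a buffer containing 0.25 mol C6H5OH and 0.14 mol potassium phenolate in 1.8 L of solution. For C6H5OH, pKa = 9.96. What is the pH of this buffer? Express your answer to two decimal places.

Using pH = pKa + log([base]/[acid]) with [base]/[acid] = 0.14/0.25:
pH = 9.96 + (-0.252) = 9.71

pH = 9.71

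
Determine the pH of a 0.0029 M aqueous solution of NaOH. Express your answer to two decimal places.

NaOH is a strong base; [OH-] = 0.0029 M.
pOH = -log(0.0029) = 2.54
pH = 14.00 - 2.54 = 11.46

pH = 11.46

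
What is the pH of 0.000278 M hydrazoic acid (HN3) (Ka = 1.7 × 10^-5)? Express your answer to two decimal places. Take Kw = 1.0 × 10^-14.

HN3 ⇌ N3- + H+
From the ICE table, Ka = x²/(0.000278 − x) = 1.7 × 10^-5.
Here C₀/Ka ≈ 16.4, so the small-x approximation fails. Use the quadratic:
x = (−Ka + √(Ka² + 4·Ka·C₀))/2 = 6.08 × 10^-5 M
pH = −log(6.08 × 10^-5) = 4.22

pH = 4.22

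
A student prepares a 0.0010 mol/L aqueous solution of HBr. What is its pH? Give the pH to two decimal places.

HBr is a strong acid and dissociates completely, so [H+] = 0.0010 M.
pH = -log(0.001) = 3.00

pH = 3.00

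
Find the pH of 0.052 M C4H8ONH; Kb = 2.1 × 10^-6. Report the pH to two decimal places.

pH = 10.52

C4H8ONH + H2O ⇌ C4H8ONH2+ + OH-
From the ICE table, Kb = x²/(0.052 − x) = 2.1 × 10^-6.
Assume x ≪ 0.052: x ≈ √(2.1 × 10^-6 × 0.052) = 3.30 × 10^-4 M
pOH = −log(3.30 × 10^-4) = 3.48; pH = 14.00 − 3.48 = 10.52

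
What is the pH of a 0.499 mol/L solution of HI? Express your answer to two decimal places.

HI is a strong acid and dissociates completely, so [H+] = 0.499 M.
pH = -log(0.499) = 0.30

pH = 0.30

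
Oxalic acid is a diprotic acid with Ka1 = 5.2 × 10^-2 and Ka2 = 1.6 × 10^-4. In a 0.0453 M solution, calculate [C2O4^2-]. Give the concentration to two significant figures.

1.6 × 10^-4 M

First ionization gives [H+] ≈ [HC2O4-] = 2.91 × 10^-2 M.
Second step: Ka2 = [H+][C2O4^2-]/[HC2O4-] ≈ [C2O4^2-] (since [H+] ≈ [HC2O4-]).
So [C2O4^2-] ≈ Ka2.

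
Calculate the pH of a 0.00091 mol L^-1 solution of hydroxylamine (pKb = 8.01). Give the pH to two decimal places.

NH2OH + H2O ⇌ NH3OH+ + OH-
Kb = 10^(−8.01) = 9.77 × 10^-9
From the ICE table, Kb = x²/(0.00091 − x) = 9.77 × 10^-9.
Since Kb ≪ C₀, x ≈ √(Kb·C₀) = 2.98 × 10^-6 M.
Check: 0.33% ionized — well under 5%, approximation valid.
pOH = 5.53, so pH = 14.00 − pOH = 8.47

pH = 8.47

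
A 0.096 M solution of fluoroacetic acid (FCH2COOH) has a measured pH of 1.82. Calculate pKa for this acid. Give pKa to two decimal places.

[H+] = 10^(-1.82) = 1.51 × 10^-2 M
At equilibrium [HA] = 0.096 − 1.51 × 10^-2 = 8.09 × 10^-2 M
Ka = [H+][A-]/[HA] = (1.51 × 10^-2)² / 8.09 × 10^-2 = 2.82 × 10^-3
pKa = -log(2.82 × 10^-3) = 2.55

pKa = 2.55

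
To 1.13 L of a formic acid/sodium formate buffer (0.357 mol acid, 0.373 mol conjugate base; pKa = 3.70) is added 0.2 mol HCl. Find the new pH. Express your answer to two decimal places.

pH = 3.19

Added H+ converts HCOO- to HCOOH: HCOOH → 0.557 mol, HCOO- → 0.173 mol.
pH = pKa + log(n_HCOO-/n_HCOOH) = 3.70 + log(0.173/0.557) = 3.70 + (-0.508)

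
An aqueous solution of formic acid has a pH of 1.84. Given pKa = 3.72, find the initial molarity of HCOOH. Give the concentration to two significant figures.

C₀ = 1.1 M

[H+] = 10^(-1.84) = 1.45 × 10^-2 M = x
Ka = 10^(−3.72) = 1.91 × 10^-4
Ka = x²/(C₀ − x) ⇒ C₀ = x + x²/Ka
C₀ = 1.45 × 10^-2 + (1.45 × 10^-2)²/(1.91 × 10^-4) = 1.12 M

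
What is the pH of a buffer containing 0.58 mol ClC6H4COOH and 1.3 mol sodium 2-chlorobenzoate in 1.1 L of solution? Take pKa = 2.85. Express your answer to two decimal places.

Henderson–Hasselbalch: pH = pKa + log([ClC6H4COO-]/[ClC6H4COOH]) = 2.85 + log(1.3/0.58)
pH = 2.85 + (+0.351) = 3.20

pH = 3.20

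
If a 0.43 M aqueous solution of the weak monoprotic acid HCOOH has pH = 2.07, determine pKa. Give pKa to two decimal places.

[H+] = 10^(-2.07) = 8.51 × 10^-3 M
At equilibrium [HA] = 0.43 − 8.51 × 10^-3 = 4.21 × 10^-1 M
Ka = [H+][A-]/[HA] = (8.51 × 10^-3)² / 4.21 × 10^-1 = 1.72 × 10^-4
pKa = -log(1.72 × 10^-4) = 3.76

pKa = 3.76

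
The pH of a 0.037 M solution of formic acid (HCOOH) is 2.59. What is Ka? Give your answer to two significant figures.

Ka = 1.9 × 10^-4

[H+] = 10^(-2.59) = 2.57 × 10^-3 M
At equilibrium [HA] = 0.037 − 2.57 × 10^-3 = 3.44 × 10^-2 M
Ka = [H+][A-]/[HA] = (2.57 × 10^-3)² / 3.44 × 10^-2 = 1.9 × 10^-4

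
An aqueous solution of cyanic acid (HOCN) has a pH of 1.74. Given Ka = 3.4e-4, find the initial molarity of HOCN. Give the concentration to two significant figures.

C₀ = 9.9 × 10^-1 M

[H+] = 10^(-1.74) = 1.82 × 10^-2 M = x
Ka = x²/(C₀ − x) ⇒ C₀ = x + x²/Ka
C₀ = 1.82 × 10^-2 + (1.82 × 10^-2)²/(3.4 × 10^-4) = 9.92 × 10^-1 M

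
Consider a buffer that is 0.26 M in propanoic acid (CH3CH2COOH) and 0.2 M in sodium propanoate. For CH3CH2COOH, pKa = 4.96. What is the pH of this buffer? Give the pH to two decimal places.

Henderson–Hasselbalch: pH = pKa + log([CH3CH2COO-]/[CH3CH2COOH]) = 4.96 + log(0.2/0.26)
pH = 4.96 + (-0.114) = 4.85

pH = 4.85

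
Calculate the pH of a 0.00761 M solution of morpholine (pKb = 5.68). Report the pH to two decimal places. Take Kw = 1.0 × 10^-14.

C4H8ONH + H2O ⇌ C4H8ONH2+ + OH-
Kb = 10^(−5.68) = 2.09 × 10^-6
From the ICE table, Kb = [OH-]²/(0.00761 − [OH-]) = 2.09 × 10^-6.
Since Kb ≪ C₀, [OH-] ≈ √(Kb·C₀) = 1.26 × 10^-4 M.
Check: 1.7% ionized — well under 5%, approximation valid.
pOH = 3.90, so pH = 14.00 − pOH = 10.10

pH = 10.10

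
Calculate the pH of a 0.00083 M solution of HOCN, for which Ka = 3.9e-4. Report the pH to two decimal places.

HOCN ⇌ OCN- + H+
Ka = x²/(0.00083 − x) = 3.9 × 10^-4
Here C₀/Ka ≈ 2.13, so the small-x approximation fails. Use the quadratic:
x = [−0.00039 + √(0.00039² + 1.29e-06)]/2 = 4.06 × 10^-4 M
pH = −log[H+] = −log(4.06 × 10^-4) = 3.39

pH = 3.39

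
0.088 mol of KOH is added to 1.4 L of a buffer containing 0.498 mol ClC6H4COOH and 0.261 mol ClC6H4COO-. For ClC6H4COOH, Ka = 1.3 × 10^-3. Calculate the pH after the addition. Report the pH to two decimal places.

After neutralization: n(ClC6H4COOH) = 0.41 mol, n(ClC6H4COO-) = 0.349 mol.
pKa = −log(1.3 × 10^-3) = 2.886
pH = pKa + log([A⁻]/[HA]) = 2.886 + log(0.349/0.41) = 2.886 -0.070

pH = 2.82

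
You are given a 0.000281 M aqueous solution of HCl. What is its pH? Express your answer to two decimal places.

HCl is a strong acid and dissociates completely, so [H+] = 0.000281 M.
pH = -log(0.000281) = 3.55

pH = 3.55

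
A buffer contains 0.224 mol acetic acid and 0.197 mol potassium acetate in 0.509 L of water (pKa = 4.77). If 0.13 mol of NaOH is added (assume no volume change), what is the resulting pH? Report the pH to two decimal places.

pH = 5.31

After neutralization: n(CH3COOH) = 0.094 mol, n(CH3COO-) = 0.327 mol.
pH = pKa + log(n_CH3COO-/n_CH3COOH) = 4.77 + log(0.327/0.094) = 4.77 + (+0.541)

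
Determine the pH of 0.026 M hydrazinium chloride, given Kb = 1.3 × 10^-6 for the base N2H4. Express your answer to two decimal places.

pH = 4.85

N2H5+ is the conjugate acid of the weak base N2H4.
Ka = Kw/Kb = 1.0×10^-14 / 1.3 × 10^-6 = 7.69 × 10^-9
Ka = [H+]²/(0.026 − [H+]) = 7.69 × 10^-9
Since Ka ≪ C₀, [H+] ≈ √(Ka·C₀) = 1.41 × 10^-5 M.
Check: 0.054% ionized — well under 5%, approximation valid.
pH = −log[H+] = −log(1.41 × 10^-5) = 4.85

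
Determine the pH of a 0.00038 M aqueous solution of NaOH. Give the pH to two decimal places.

NaOH is a strong base; [OH-] = 0.00038 M.
pOH = -log(0.00038) = 3.42
pH = 14.00 - 3.42 = 10.58

pH = 10.58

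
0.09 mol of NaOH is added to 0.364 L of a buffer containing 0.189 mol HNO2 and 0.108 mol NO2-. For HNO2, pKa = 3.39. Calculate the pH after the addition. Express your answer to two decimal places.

OH- converts HNO2 to NO2-: HNO2 → 0.099 mol, NO2- → 0.198 mol.
pH = pKa + log(n_NO2-/n_HNO2) = 3.39 + log(0.198/0.099) = 3.39 + (+0.301)

pH = 3.69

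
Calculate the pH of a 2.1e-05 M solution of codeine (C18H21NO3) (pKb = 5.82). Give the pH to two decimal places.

pH = 8.69

C18H21NO3 + H2O ⇌ C18H22NO3+ + OH-
Kb = 10^(−5.82) = 1.51 × 10^-6
From the ICE table, Kb = [OH-]²/(2.1e-05 − [OH-]) = 1.51 × 10^-6.
[OH-] is not negligible relative to C₀; solve [OH-]² + 1.51e-06·[OH-] − 3.17e-11 = 0.
[OH-] = [−1.51e-06 + √(1.51e-06² + 1.27e-10)]/2 = 4.93 × 10^-6 M
pOH = 5.31, so pH = 14.00 − pOH = 8.69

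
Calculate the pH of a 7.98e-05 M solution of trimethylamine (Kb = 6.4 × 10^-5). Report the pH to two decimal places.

(CH3)3N + H2O ⇌ (CH3)3NH+ + OH-
Kb = [OH-]²/(7.98e-05 − [OH-]) = 6.4 × 10^-5
[OH-] is not negligible relative to C₀; solve [OH-]² + 6.4e-05·[OH-] − 5.11e-09 = 0.
[OH-] = [−6.4e-05 + √(6.4e-05² + 2.04e-08)]/2 = 4.63 × 10^-5 M
pOH = −log(4.63 × 10^-5) = 4.33; pH = 14.00 − 4.33 = 9.67

pH = 9.67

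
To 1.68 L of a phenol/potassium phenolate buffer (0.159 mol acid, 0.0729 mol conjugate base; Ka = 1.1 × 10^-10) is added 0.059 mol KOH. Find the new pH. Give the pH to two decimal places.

OH- converts C6H5OH to C6H5O-: C6H5OH → 0.1 mol, C6H5O- → 0.132 mol.
pKa = −log(1.1 × 10^-10) = 9.959
pH = pKa + log(n_C6H5O-/n_C6H5OH) = 9.959 + log(0.132/0.1) = 9.959 + (+0.121)

pH = 10.08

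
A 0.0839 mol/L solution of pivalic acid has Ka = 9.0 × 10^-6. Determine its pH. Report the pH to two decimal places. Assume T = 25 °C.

pH = 3.06

(CH3)3CCOOH ⇌ (CH3)3CCOO- + H+
Let x = [H+] at equilibrium. Ka = x²/(0.0839 − x).
Assume x ≪ 0.0839: x ≈ √(9.0 × 10^-6 × 0.0839) = 8.69 × 10^-4 M
(x/C₀ = 1% < 5%, so the approximation holds.)
pH = −log[H+] = −log(8.69 × 10^-4) = 3.06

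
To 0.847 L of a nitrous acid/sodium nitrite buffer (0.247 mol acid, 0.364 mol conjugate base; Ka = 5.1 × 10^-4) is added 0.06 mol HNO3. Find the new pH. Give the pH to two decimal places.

After neutralization: n(HNO2) = 0.307 mol, n(NO2-) = 0.304 mol.
pKa = −log(5.1 × 10^-4) = 3.292
pH = pKa + log(n_NO2-/n_HNO2) = 3.292 + log(0.304/0.307) = 3.292 + (-0.004)

pH = 3.29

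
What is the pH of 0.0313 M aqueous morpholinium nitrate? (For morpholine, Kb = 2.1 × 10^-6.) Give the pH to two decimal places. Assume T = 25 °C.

C4H8ONH2+ is the conjugate acid of the weak base C4H8ONH.
Ka = Kw/Kb = 1.0×10^-14 / 2.1 × 10^-6 = 4.76 × 10^-9
From the ICE table, Ka = [H+]²/(0.0313 − [H+]) = 4.76 × 10^-9.
Assume [H+] ≪ 0.0313: [H+] ≈ √(4.76 × 10^-9 × 0.0313) = 1.22 × 10^-5 M
pH = −log[H+] = −log(1.22 × 10^-5) = 4.91

pH = 4.91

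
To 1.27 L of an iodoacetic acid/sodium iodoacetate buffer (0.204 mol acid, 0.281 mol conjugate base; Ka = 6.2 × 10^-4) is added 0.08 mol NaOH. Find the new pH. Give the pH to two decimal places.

pH = 3.67

OH- converts ICH2COOH to ICH2COO-: ICH2COOH → 0.124 mol, ICH2COO- → 0.361 mol.
pKa = −log(6.2 × 10^-4) = 3.208
pH = pKa + log([A⁻]/[HA]) = 3.208 + log(0.361/0.124) = 3.208 +0.464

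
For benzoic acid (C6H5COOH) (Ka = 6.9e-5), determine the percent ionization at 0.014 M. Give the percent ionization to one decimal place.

C6H5COOH ⇌ C6H5COO- + H+; let x = [H+] at equilibrium.
Ka = x²/(C₀ − x); solving the quadratic gives x = 9.49 × 10^-4 M.
Fraction ionized = 9.49 × 10^-4 / 0.014 = 0.0678 → 6.8%

6.8%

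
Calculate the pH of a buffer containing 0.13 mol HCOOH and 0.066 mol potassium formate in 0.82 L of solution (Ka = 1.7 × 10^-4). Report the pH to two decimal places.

pH = 3.48

pKa = −log(1.7 × 10^-4) = 3.770
Using pH = pKa + log([base]/[acid]) with [base]/[acid] = 0.066/0.13:
pH = 3.770 + (-0.294) = 3.48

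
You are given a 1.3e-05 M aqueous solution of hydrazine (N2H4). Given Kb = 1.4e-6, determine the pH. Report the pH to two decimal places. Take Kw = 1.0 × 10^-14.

N2H4 + H2O ⇌ N2H5+ + OH-
Kb = [OH-]²/(1.3e-05 − [OH-]) = 1.4 × 10^-6
The 5% rule fails; solving [OH-]² + Kb·[OH-] − Kb·C₀ = 0 exactly:
[OH-] = [−1.4e-06 + √(1.4e-06² + 7.28e-11)]/2 = 3.62 × 10^-6 M
pOH = −log(3.62 × 10^-6) = 5.44; pH = 14.00 − 5.44 = 8.56

pH = 8.56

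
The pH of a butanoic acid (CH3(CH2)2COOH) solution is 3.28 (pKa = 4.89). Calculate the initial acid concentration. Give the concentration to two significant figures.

C₀ = 2.2 × 10^-2 M

[H+] = 10^(-3.28) = 5.25 × 10^-4 M = x
Ka = 10^(−4.89) = 1.29 × 10^-5
Ka = x²/(C₀ − x) ⇒ C₀ = x + x²/Ka
C₀ = 5.25 × 10^-4 + (5.25 × 10^-4)²/(1.29 × 10^-5) = 2.19 × 10^-2 M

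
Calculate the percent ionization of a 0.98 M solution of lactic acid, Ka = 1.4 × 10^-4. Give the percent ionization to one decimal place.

CH3CH(OH)COOH ⇌ CH3CH(OH)COO- + H+; let x = [H+] at equilibrium.
x ≈ √(Ka·C₀) = √(1.4 × 10^-4 × 0.98) = 1.17 × 10^-2 M
Fraction ionized = 1.17 × 10^-2 / 0.98 = 0.0119 → 1.2%

1.2%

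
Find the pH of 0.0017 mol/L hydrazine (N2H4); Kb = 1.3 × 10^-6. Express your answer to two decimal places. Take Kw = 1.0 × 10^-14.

N2H4 + H2O ⇌ N2H5+ + OH-
Kb = x²/(0.0017 − x) = 1.3 × 10^-6
Neglecting x in the denominator: x = √(1.3 × 10^-6 × 0.0017) = 4.70 × 10^-5 M
(x/C₀ = 2.8% < 5%, so the approximation holds.)
pOH = 4.33, so pH = 14.00 − pOH = 9.67

pH = 9.67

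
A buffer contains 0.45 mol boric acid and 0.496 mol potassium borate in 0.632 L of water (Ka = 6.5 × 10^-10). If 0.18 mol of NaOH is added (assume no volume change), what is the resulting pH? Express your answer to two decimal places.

pH = 9.59

After neutralization: n(B(OH)3) = 0.27 mol, n(B(OH)4-) = 0.676 mol.
pKa = −log(6.5 × 10^-10) = 9.187
pH = pKa + log([A⁻]/[HA]) = 9.187 + log(0.676/0.27) = 9.187 +0.399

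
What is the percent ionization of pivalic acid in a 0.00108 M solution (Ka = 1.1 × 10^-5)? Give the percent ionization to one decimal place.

9.6%

(CH3)3CCOOH ⇌ (CH3)3CCOO- + H+; let x = [H+] at equilibrium.
Ka = x²/(C₀ − x); solving the quadratic gives x = 1.04 × 10^-4 M.
% ionization = x/C₀ × 100% = 1.04 × 10^-4/0.00108 × 100% = 9.6%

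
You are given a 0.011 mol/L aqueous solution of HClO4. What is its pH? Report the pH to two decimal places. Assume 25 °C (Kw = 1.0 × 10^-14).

HClO4 is a strong acid and dissociates completely, so [H+] = 0.011 M.
pH = -log(0.011) = 1.96

pH = 1.96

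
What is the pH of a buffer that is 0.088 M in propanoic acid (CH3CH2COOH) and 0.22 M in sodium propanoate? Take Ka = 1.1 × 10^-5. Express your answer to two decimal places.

pH = 5.36

pKa = −log(1.1 × 10^-5) = 4.959
Using pH = pKa + log([base]/[acid]) with [base]/[acid] = 0.22/0.088:
pH = 4.959 + (+0.398) = 5.36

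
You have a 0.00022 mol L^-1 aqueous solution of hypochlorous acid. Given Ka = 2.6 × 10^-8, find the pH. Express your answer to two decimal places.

pH = 5.62

HOCl ⇌ OCl- + H+
Let x = [H+] at equilibrium. Ka = x²/(0.00022 − x).
Neglecting x in the denominator: x = √(2.6 × 10^-8 × 0.00022) = 2.39 × 10^-6 M
pH = −log(2.39 × 10^-6) = 5.62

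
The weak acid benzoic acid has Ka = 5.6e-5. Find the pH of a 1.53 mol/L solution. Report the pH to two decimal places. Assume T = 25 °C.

C6H5COOH ⇌ C6H5COO- + H+
Ka = [H+]²/(1.53 − [H+]) = 5.6 × 10^-5
Since Ka ≪ C₀, [H+] ≈ √(Ka·C₀) = 9.26 × 10^-3 M.
Check: 0.6% ionized — well under 5%, approximation valid.
pH = −log[H+] = −log(9.26 × 10^-3) = 2.03

pH = 2.03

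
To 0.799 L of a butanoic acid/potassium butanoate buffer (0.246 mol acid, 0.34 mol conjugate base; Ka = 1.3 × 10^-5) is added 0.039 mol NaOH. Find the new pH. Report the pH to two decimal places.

pH = 5.15

After neutralization: n(CH3(CH2)2COOH) = 0.207 mol, n(CH3(CH2)2COO-) = 0.379 mol.
pKa = −log(1.3 × 10^-5) = 4.886
pH = pKa + log([A⁻]/[HA]) = 4.886 + log(0.379/0.207) = 4.886 +0.263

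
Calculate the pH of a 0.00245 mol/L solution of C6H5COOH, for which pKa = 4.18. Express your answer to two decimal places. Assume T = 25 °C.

C6H5COOH ⇌ C6H5COO- + H+
Ka = 10^(−4.18) = 6.61 × 10^-5
From the ICE table, Ka = [H+]²/(0.00245 − [H+]) = 6.61 × 10^-5.
The 5% rule fails; solving [H+]² + Ka·[H+] − Ka·C₀ = 0 exactly:
[H+] = [−6.61e-05 + √(6.61e-05² + 6.48e-07)]/2 = 3.71 × 10^-4 M
pH = −log[H+] = −log(3.71 × 10^-4) = 3.43

pH = 3.43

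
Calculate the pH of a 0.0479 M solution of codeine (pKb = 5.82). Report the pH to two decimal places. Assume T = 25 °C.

C18H21NO3 + H2O ⇌ C18H22NO3+ + OH-
Kb = 10^(−5.82) = 1.51 × 10^-6
Kb = [OH-]²/(0.0479 − [OH-]) = 1.51 × 10^-6
Neglecting [OH-] in the denominator: [OH-] = √(1.51 × 10^-6 × 0.0479) = 2.69 × 10^-4 M
([OH-]/C₀ = 0.56% < 5%, so the approximation holds.)
pOH = −log(2.69 × 10^-4) = 3.57; pH = 14.00 − 3.57 = 10.43

pH = 10.43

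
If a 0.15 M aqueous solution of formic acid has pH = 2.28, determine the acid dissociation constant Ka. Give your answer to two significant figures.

[H+] = 10^(-2.28) = 5.25 × 10^-3 M
At equilibrium [HA] = 0.15 − 5.25 × 10^-3 = 1.45 × 10^-1 M
Ka = [H+][A-]/[HA] = (5.25 × 10^-3)² / 1.45 × 10^-1 = 1.9 × 10^-4

Ka = 1.9 × 10^-4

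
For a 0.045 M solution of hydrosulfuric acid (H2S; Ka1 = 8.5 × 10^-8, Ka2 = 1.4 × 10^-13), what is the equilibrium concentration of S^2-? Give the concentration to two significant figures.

1.4 × 10^-13 M

First ionization gives [H+] ≈ [HS-] = 6.18 × 10^-5 M.
Second step: Ka2 = [H+][S^2-]/[HS-] ≈ [S^2-] (since [H+] ≈ [HS-]).
So [S^2-] ≈ Ka2.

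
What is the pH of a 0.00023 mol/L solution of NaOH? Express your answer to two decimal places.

pH = 10.36

NaOH is a strong base; [OH-] = 0.00023 M.
pOH = -log(0.00023) = 3.64
pH = 14.00 - 3.64 = 10.36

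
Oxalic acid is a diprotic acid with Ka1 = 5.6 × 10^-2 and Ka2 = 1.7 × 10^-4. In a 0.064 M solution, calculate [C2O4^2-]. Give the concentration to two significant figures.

1.7 × 10^-4 M

First ionization gives [H+] ≈ [HC2O4-] = 3.81 × 10^-2 M.
Second step: Ka2 = [H+][C2O4^2-]/[HC2O4-] ≈ [C2O4^2-] (since [H+] ≈ [HC2O4-]).
So [C2O4^2-] ≈ Ka2.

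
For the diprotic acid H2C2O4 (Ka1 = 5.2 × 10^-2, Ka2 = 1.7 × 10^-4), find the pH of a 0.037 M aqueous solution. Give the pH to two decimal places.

pH = 1.60

Since Ka1 ≫ Ka2, the first ionization dominates [H+].
Ka1 = x²/(0.037 − x) = 5.2 × 10^-2
Solving the quadratic: x = (−Ka1 + √(Ka1² + 4·Ka1·C₀))/2 = 2.50 × 10^-2 M
pH = −log(2.50 × 10^-2) = 1.60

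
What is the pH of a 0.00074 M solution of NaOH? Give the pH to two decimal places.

pH = 10.87

NaOH is a strong base; [OH-] = 0.00074 M.
pOH = -log(0.00074) = 3.13
pH = 14.00 - 3.13 = 10.87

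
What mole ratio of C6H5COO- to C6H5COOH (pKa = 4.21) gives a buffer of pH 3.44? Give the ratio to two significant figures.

ratio = 0.17

pH = pKa + log(r) ⇒ log(r) = 3.44 − 4.21 = -0.77
r = [C6H5COO-]/[C6H5COOH] = 10^(-0.77) = 0.17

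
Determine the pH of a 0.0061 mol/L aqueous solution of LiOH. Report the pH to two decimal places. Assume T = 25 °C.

LiOH is a strong base; [OH-] = 0.0061 M.
pOH = -log(0.0061) = 2.21
pH = 14.00 - 2.21 = 11.79

pH = 11.79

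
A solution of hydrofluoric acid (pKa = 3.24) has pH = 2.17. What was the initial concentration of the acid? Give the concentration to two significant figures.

C₀ = 8.6 × 10^-2 M

[H+] = 10^(-2.17) = 6.76 × 10^-3 M = x
Ka = 10^(−3.24) = 5.75 × 10^-4
Ka = x²/(C₀ − x) ⇒ C₀ = x + x²/Ka
C₀ = 6.76 × 10^-3 + (6.76 × 10^-3)²/(5.75 × 10^-4) = 8.62 × 10^-2 M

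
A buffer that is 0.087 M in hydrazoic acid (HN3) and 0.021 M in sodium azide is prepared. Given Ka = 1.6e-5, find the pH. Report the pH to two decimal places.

pH = 4.18

pKa = −log(1.6 × 10^-5) = 4.796
pH = pKa + log([A⁻]/[HA]) = 4.796 + log(0.021/0.087)
pH = 4.796 + (-0.617) = 4.18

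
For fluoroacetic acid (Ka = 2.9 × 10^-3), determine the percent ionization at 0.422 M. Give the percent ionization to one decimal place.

8.0%

FCH2COOH ⇌ FCH2COO- + H+; let x = [H+] at equilibrium.
Solve x² + 0.0029x − 0.00122 = 0 → x = 3.36 × 10^-2 M
% ionization = x/C₀ × 100% = 3.36 × 10^-2/0.422 × 100% = 8.0%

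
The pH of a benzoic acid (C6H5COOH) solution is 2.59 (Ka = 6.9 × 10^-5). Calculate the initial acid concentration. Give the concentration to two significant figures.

C₀ = 9.8 × 10^-2 M

[H+] = 10^(-2.59) = 2.57 × 10^-3 M = x
Ka = x²/(C₀ − x) ⇒ C₀ = x + x²/Ka
C₀ = 2.57 × 10^-3 + (2.57 × 10^-3)²/(6.9 × 10^-5) = 9.83 × 10^-2 M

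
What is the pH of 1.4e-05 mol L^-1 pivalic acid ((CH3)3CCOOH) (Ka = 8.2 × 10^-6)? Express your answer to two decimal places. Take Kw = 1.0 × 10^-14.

(CH3)3CCOOH ⇌ (CH3)3CCOO- + H+
Ka = x²/(1.4e-05 − x) = 8.2 × 10^-6
x is not negligible relative to C₀; solve x² + 8.2e-06·x − 1.15e-10 = 0.
x = [−8.2e-06 + √(8.2e-06² + 4.59e-10)]/2 = 7.37 × 10^-6 M
pH = −log(7.37 × 10^-6) = 5.13

pH = 5.13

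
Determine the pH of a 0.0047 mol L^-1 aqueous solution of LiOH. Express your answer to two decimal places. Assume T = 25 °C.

LiOH is a strong base; [OH-] = 0.0047 M.
pOH = -log(0.0047) = 2.33
pH = 14.00 - 2.33 = 11.67

pH = 11.67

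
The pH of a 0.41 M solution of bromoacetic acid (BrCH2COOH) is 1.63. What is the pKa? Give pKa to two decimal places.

pKa = 2.85

[H+] = 10^(-1.63) = 2.34 × 10^-2 M
At equilibrium [HA] = 0.41 − 2.34 × 10^-2 = 3.87 × 10^-1 M
Ka = [H+][A-]/[HA] = (2.34 × 10^-2)² / 3.87 × 10^-1 = 1.41 × 10^-3
pKa = -log(1.41 × 10^-3) = 2.85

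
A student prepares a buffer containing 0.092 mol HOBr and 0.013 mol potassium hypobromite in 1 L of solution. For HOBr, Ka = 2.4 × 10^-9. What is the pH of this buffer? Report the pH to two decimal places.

pKa = −log(2.4 × 10^-9) = 8.620
Using pH = pKa + log([base]/[acid]) with [base]/[acid] = 0.013/0.092:
pH = 8.620 + (-0.850) = 7.77

pH = 7.77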